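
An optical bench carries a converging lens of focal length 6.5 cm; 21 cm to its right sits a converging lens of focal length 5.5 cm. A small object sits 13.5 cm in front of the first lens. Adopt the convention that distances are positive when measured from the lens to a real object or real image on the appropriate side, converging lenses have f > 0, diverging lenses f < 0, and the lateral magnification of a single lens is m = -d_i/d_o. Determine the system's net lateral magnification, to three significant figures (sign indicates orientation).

1.72

Applying the thin-lens equation to the first lens, 1/6.5 = 1/13.5 + 1/d_i1, which gives d_i1 = 12.536 cm.
Its lateral magnification is m_1 = -d_i1/d_o1 = -(12.536)/13.5 = -0.9286.
Object distance for lens 2: d_o2 = 21 - 12.536 = 8.464 cm.
Applying the thin-lens equation again with f_2 = 5.5 cm and d_o2 = 8.464 cm gives d_i2 = 15.705 cm.
m_2 = -(15.705)/(8.464) = -1.8554.
Overall magnification: m = m_1 m_2 = 1.7229.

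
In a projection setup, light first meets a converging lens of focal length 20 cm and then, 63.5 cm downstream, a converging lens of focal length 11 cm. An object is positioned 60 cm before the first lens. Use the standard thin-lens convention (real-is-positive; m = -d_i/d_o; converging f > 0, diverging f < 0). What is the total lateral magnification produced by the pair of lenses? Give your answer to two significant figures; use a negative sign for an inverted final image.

0.24

Applying the thin-lens equation to the first lens, 1/20 = 1/60 + 1/d_i1, which gives d_i1 = 30.000 cm.
Its lateral magnification is m_1 = -d_i1/d_o1 = -(30.000)/60 = -0.5000.
That image sits 33.500 cm in front of the second lens, so d_o2 = 33.500 cm.
Applying the thin-lens equation again with f_2 = 11 cm and d_o2 = 33.500 cm gives d_i2 = 16.378 cm.
m_2 = -(16.378)/(33.500) = -0.4889.
Overall magnification: m = m_1 m_2 = 0.2444.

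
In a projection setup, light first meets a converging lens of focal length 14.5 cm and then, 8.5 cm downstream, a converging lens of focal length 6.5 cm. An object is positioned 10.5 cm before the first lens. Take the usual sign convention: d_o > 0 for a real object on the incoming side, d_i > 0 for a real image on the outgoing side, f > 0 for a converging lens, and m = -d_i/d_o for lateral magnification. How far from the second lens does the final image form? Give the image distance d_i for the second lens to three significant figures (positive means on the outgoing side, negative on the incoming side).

7.55 cm

Lens 1: 1/d_i1 = 1/f_1 - 1/d_o1 = 1/14.5 - 1/10.5 = -0.02627 cm^-1, so d_i1 = -38.063 cm.
With d_i1 < 0 the first image is virtual and lies on the object side; the object distance for lens 2 is d_o2 = 8.5 - (-38.063) = 46.563 cm.
Lens 2: 1/d_i2 = 1/f_2 - 1/d_o2 = 1/6.5 - 1/(46.563) = 0.13237 cm^-1, so d_i2 = 7.555 cm.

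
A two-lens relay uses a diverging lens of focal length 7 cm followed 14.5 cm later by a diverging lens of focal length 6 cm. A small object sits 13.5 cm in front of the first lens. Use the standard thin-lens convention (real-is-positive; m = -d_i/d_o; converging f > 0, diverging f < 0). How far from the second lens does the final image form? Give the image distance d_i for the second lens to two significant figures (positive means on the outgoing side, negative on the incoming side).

-4.6 cm

Lens 1: 1/d_i1 = 1/f_1 - 1/d_o1 = 1/(-7) - 1/13.5 = -0.21693 cm^-1, so d_i1 = -4.610 cm.
The intermediate image is virtual, 4.610 cm to the left of lens 1, so d_o2 = L - d_i1 = 14.5 - (-4.610) = 19.110 cm.
Lens 2: 1/d_i2 = 1/f_2 - 1/d_o2 = 1/(-6) - 1/(19.110) = -0.21900 cm^-1, so d_i2 = -4.566 cm.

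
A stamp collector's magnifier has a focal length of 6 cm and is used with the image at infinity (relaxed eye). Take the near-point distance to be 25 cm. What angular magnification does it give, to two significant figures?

4.2

M = D/f = 25/6 = 4.167.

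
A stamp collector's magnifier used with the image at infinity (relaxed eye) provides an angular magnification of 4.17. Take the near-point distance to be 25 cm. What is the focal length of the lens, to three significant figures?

For the image at infinity, M = D/f.
f = D/M = 25/4.17 = 5.995 cm.

6.00 cm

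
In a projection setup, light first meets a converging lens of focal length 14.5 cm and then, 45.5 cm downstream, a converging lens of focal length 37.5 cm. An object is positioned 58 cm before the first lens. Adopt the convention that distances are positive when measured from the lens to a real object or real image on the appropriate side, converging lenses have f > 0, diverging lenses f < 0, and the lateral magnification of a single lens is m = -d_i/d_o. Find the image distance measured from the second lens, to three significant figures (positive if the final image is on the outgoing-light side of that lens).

First lens: d_i1 = 1/(1/14.5 - 1/58) = 19.333 cm.
Object distance for lens 2: d_o2 = 45.5 - 19.333 = 26.167 cm.
Second lens: d_i2 = 1/(1/37.5 - 1/(26.167)) = -86.581 cm.

-86.6 cm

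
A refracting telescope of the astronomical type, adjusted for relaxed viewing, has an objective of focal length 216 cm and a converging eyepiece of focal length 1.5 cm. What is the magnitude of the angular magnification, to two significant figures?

|M| = f_obj/|f_eye| = 216/1.5 = 144.000.

140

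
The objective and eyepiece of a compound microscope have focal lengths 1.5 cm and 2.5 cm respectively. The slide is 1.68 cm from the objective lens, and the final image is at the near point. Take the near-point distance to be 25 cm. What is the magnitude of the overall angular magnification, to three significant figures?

91.7

Objective: 1/d_i = 1/f_obj - 1/d_o = 1/1.5 - 1/1.68 = 0.07143 cm^-1, so d_i = 14.000 cm.
m_obj = -d_i/d_o = -14.000/1.68 = -8.333.
Eyepiece angular magnification (image at near point): M_eye = 1 + D/f_e = 1 + 25/2.5 = 11.000.
Overall M = m_obj x M_eye = (-8.333)(11.000) = -91.67.
|M| = 91.67.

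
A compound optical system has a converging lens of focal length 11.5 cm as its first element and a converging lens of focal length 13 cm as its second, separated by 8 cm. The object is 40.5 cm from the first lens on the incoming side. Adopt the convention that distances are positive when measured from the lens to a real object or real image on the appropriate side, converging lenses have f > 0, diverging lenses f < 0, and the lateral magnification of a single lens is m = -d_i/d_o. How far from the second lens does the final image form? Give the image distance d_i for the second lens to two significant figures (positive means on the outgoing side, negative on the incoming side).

5.0 cm

Lens 1: 1/d_i1 = 1/f_1 - 1/d_o1 = 1/11.5 - 1/40.5 = 0.06227 cm^-1, so d_i1 = 16.060 cm.
This image would form 16.060 cm past lens 1, i.e. 8.060 cm beyond lens 2, so it is a virtual object for lens 2: d_o2 = 8 - 16.060 = -8.060 cm.
Lens 2: 1/d_i2 = 1/f_2 - 1/d_o2 = 1/13 - 1/(-8.060) = 0.20099 cm^-1, so d_i2 = 4.975 cm.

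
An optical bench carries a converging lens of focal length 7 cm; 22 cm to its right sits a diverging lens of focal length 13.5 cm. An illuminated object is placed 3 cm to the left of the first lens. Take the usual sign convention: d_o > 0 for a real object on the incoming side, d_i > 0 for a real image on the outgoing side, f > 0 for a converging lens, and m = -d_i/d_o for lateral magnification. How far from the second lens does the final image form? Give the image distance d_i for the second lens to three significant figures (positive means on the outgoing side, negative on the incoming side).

-9.03 cm

Lens 1: 1/d_i1 = 1/f_1 - 1/d_o1 = 1/7 - 1/3 = -0.19048 cm^-1, so d_i1 = -5.250 cm.
The intermediate image is virtual, 5.250 cm to the left of lens 1, so d_o2 = L - d_i1 = 22 - (-5.250) = 27.250 cm.
Lens 2: 1/d_i2 = 1/f_2 - 1/d_o2 = 1/(-13.5) - 1/(27.250) = -0.11077 cm^-1, so d_i2 = -9.028 cm.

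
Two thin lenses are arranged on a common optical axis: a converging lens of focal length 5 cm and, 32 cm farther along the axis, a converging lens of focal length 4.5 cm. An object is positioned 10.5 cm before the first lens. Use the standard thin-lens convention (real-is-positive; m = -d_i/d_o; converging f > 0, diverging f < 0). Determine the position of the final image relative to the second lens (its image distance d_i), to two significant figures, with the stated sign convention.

Applying the thin-lens equation to the first lens, 1/5 = 1/10.5 + 1/d_i1, which gives d_i1 = 9.545 cm.
That image sits 22.455 cm in front of the second lens, so d_o2 = 22.455 cm.
Applying the thin-lens equation again with f_2 = 4.5 cm and d_o2 = 22.455 cm gives d_i2 = 5.628 cm.

5.6 cm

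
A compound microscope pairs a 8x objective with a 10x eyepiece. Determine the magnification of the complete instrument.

80

The overall magnification of a compound microscope is the product of the objective and eyepiece magnifications:
M = M_obj x M_eye = 8 x 10 = 80.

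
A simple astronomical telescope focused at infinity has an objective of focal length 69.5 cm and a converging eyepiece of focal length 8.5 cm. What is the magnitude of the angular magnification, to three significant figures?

8.18

|M| = f_obj/|f_eye| = 69.5/8.5 = 8.176.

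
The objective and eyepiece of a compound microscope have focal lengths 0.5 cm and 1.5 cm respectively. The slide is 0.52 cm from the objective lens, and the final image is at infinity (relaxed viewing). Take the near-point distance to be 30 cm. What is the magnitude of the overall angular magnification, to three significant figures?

500

Objective: 1/d_i = 1/f_obj - 1/d_o = 1/0.5 - 1/0.52 = 0.07692 cm^-1, so d_i = 13.000 cm.
m_obj = -d_i/d_o = -13.000/0.52 = -25.000.
Eyepiece angular magnification (image at infinity): M_eye = D/f_e = 30/1.5 = 20.000.
Overall M = m_obj x M_eye = (-25.000)(20.000) = -500.00.
|M| = 500.00.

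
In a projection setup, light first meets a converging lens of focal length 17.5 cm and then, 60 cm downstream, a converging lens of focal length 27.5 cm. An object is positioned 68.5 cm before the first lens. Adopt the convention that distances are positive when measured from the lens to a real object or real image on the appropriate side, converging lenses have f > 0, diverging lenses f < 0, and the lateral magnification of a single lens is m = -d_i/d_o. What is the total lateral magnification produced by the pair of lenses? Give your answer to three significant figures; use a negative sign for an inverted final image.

Lens 1: 1/d_i1 = 1/f_1 - 1/d_o1 = 1/17.5 - 1/68.5 = 0.04254 cm^-1, so d_i1 = 23.505 cm.
m_1 = -(23.505)/68.5 = -0.3431.
That image sits 36.495 cm in front of the second lens, so d_o2 = 36.495 cm.
Lens 2: 1/d_i2 = 1/f_2 - 1/d_o2 = 1/27.5 - 1/(36.495) = 0.00896 cm^-1, so d_i2 = 111.574 cm.
m_2 = -(111.574)/(36.495) = -3.0572.
Total m = m_1 x m_2 = (-0.3431)(-3.0572) = 1.0490.

1.05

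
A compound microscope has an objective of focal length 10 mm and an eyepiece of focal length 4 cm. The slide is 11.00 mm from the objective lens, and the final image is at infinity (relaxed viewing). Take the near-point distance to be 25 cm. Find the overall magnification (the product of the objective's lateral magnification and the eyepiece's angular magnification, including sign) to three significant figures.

Convert to cm: f_obj = 10 mm = 1 cm; d_o = 11.00 mm = 1.10 cm.
Objective: 1/d_i = 1/f_obj - 1/d_o = 1/1 - 1/1.10 = 0.09091 cm^-1, so d_i = 11.000 cm.
m_obj = -d_i/d_o = -11.000/1.10 = -10.000.
Eyepiece angular magnification (image at infinity): M_eye = D/f_e = 25/4 = 6.250.
Overall M = m_obj x M_eye = (-10.000)(6.250) = -62.50.

-62.5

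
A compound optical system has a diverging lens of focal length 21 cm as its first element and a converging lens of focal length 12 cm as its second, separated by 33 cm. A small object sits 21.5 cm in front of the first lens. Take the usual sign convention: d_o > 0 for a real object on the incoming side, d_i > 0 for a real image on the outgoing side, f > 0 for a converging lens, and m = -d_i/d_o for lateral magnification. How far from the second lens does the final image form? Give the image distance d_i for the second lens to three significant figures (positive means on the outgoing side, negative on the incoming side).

16.6 cm

Lens 1: 1/d_i1 = 1/f_1 - 1/d_o1 = 1/(-21) - 1/21.5 = -0.09413 cm^-1, so d_i1 = -10.624 cm.
The intermediate image is virtual, 10.624 cm to the left of lens 1, so d_o2 = L - d_i1 = 33 - (-10.624) = 43.624 cm.
Lens 2: 1/d_i2 = 1/f_2 - 1/d_o2 = 1/12 - 1/(43.624) = 0.06041 cm^-1, so d_i2 = 16.554 cm.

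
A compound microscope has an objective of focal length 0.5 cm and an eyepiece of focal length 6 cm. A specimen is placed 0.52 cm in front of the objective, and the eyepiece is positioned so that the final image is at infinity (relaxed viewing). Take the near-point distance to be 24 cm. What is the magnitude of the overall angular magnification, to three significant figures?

100

Objective: 1/d_i = 1/f_obj - 1/d_o = 1/0.5 - 1/0.52 = 0.07692 cm^-1, so d_i = 13.000 cm.
m_obj = -d_i/d_o = -13.000/0.52 = -25.000.
Eyepiece angular magnification (image at infinity): M_eye = D/f_e = 24/6 = 4.000.
Overall M = m_obj x M_eye = (-25.000)(4.000) = -100.00.
|M| = 100.00.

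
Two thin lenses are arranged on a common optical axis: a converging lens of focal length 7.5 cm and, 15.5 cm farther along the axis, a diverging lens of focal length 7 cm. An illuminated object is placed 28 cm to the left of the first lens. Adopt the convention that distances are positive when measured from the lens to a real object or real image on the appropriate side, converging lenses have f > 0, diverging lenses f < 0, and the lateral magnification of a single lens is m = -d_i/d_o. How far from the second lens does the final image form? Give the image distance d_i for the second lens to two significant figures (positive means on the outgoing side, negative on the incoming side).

First lens: d_i1 = 1/(1/7.5 - 1/28) = 10.244 cm.
Object distance for lens 2: d_o2 = 15.5 - 10.244 = 5.256 cm.
Second lens: d_i2 = 1/(1/(-7) - 1/(5.256)) = -3.002 cm.

-3.0 cm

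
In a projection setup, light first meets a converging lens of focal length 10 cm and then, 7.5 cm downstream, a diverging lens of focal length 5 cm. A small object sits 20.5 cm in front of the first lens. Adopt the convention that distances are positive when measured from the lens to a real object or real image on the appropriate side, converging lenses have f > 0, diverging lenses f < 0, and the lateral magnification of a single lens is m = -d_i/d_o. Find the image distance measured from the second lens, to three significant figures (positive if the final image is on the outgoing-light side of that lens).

-8.56 cm

Applying the thin-lens equation to the first lens, 1/10 = 1/20.5 + 1/d_i1, which gives d_i1 = 19.524 cm.
This image would form 19.524 cm past lens 1, i.e. 12.024 cm beyond lens 2, so it is a virtual object for lens 2: d_o2 = 7.5 - 19.524 = -12.024 cm.
Applying the thin-lens equation again with f_2 = -5 cm and d_o2 = -12.024 cm gives d_i2 = -8.559 cm.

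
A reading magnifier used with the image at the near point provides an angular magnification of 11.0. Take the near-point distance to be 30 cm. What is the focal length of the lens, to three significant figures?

For the image at the near point, M = 1 + D/f.
f = D/(M - 1) = 30/(11.0 - 1) = 3.000 cm.

3.00 cm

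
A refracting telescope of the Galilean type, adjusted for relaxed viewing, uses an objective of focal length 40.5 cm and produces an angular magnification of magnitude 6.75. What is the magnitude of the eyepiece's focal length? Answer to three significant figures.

6.00 cm

|M| = f_obj/|f_eye|, so |f_eye| = f_obj/|M| = 40.5/6.75 = 6.000 cm.
(The eyepiece is diverging, so its signed focal length is -6.000 cm.)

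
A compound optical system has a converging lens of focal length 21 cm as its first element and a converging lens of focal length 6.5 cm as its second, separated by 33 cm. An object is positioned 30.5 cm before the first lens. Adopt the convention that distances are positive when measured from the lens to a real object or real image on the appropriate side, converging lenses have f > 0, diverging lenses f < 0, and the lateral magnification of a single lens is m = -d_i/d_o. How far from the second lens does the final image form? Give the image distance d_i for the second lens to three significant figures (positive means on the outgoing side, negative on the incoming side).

5.47 cm

Applying the thin-lens equation to the first lens, 1/21 = 1/30.5 + 1/d_i1, which gives d_i1 = 67.421 cm.
This image would form 67.421 cm past lens 1, i.e. 34.421 cm beyond lens 2, so it is a virtual object for lens 2: d_o2 = 33 - 67.421 = -34.421 cm.
Applying the thin-lens equation again with f_2 = 6.5 cm and d_o2 = -34.421 cm gives d_i2 = 5.468 cm.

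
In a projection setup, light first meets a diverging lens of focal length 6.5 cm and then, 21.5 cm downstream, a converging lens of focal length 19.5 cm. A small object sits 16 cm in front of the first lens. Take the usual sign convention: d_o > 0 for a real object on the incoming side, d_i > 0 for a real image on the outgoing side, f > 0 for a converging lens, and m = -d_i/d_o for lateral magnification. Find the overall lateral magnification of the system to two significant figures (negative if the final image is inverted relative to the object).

-0.85

Lens 1: 1/d_i1 = 1/f_1 - 1/d_o1 = 1/(-6.5) - 1/16 = -0.21635 cm^-1, so d_i1 = -4.622 cm.
m_1 = -(-4.622)/16 = 0.2889.
With d_i1 < 0 the first image is virtual and lies on the object side; the object distance for lens 2 is d_o2 = 21.5 - (-4.622) = 26.122 cm.
Lens 2: 1/d_i2 = 1/f_2 - 1/d_o2 = 1/19.5 - 1/(26.122) = 0.01300 cm^-1, so d_i2 = 76.920 cm.
m_2 = -(76.920)/(26.122) = -2.9446.
Overall magnification: m = m_1 m_2 = -0.8507.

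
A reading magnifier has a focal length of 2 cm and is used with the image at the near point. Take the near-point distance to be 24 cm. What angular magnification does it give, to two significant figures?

13

M = 1 + D/f = 1 + 24/2 = 13.000.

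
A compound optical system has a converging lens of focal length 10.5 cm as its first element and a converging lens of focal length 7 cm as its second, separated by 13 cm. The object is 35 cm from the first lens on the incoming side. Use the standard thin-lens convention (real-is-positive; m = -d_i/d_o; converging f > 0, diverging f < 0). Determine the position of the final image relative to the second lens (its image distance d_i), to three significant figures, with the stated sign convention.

1.56 cm

Applying the thin-lens equation to the first lens, 1/10.5 = 1/35 + 1/d_i1, which gives d_i1 = 15.000 cm.
Since 15.000 cm > 13 cm, the first image lies past the second lens and serves as a virtual object: d_o2 = L - d_i1 = -2.000 cm.
Applying the thin-lens equation again with f_2 = 7 cm and d_o2 = -2.000 cm gives d_i2 = 1.556 cm.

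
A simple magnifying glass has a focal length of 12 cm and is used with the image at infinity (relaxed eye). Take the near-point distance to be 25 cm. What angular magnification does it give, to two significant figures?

M = D/f = 25/12 = 2.083.

2.1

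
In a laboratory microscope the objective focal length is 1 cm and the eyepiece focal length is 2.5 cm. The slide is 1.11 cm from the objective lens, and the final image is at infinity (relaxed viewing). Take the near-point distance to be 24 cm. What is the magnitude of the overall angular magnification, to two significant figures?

Objective: 1/d_i = 1/f_obj - 1/d_o = 1/1 - 1/1.11 = 0.09910 cm^-1, so d_i = 10.091 cm.
m_obj = -d_i/d_o = -10.091/1.11 = -9.091.
Eyepiece angular magnification (image at infinity): M_eye = D/f_e = 24/2.5 = 9.600.
Overall M = m_obj x M_eye = (-9.091)(9.600) = -87.27.
|M| = 87.27.

87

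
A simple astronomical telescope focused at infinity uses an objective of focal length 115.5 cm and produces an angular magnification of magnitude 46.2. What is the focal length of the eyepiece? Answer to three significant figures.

2.50 cm

|M| = f_obj/f_eye, so f_eye = f_obj/|M| = 115.5/46.2 = 2.500 cm.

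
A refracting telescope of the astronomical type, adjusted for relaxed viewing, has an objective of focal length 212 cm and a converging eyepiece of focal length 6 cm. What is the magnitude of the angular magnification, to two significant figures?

|M| = f_obj/|f_eye| = 212/6 = 35.333.

35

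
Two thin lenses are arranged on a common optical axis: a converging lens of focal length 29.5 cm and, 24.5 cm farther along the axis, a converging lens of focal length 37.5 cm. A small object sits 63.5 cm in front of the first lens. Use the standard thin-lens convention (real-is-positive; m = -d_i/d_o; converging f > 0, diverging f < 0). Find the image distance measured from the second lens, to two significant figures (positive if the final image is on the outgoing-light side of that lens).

First lens: d_i1 = 1/(1/29.5 - 1/63.5) = 55.096 cm.
This image would form 55.096 cm past lens 1, i.e. 30.596 cm beyond lens 2, so it is a virtual object for lens 2: d_o2 = 24.5 - 55.096 = -30.596 cm.
Second lens: d_i2 = 1/(1/37.5 - 1/(-30.596)) = 16.849 cm.

17 cm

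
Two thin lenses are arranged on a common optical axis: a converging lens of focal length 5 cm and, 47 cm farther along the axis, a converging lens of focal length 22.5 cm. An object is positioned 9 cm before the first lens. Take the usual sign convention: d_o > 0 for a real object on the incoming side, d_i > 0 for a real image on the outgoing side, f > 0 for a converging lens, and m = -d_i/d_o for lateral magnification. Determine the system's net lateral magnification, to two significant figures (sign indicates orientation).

2.1

Applying the thin-lens equation to the first lens, 1/5 = 1/9 + 1/d_i1, which gives d_i1 = 11.250 cm.
Its lateral magnification is m_1 = -d_i1/d_o1 = -(11.250)/9 = -1.2500.
The intermediate image is 11.250 cm to the right of lens 1, so d_o2 = L - d_i1 = 47 - 11.250 = 35.750 cm.
Applying the thin-lens equation again with f_2 = 22.5 cm and d_o2 = 35.750 cm gives d_i2 = 60.708 cm.
m_2 = -(60.708)/(35.750) = -1.6981.
Overall magnification: m = m_1 m_2 = 2.1226.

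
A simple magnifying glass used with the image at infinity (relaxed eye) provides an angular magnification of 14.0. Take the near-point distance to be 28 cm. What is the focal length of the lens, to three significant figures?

2.00 cm

For the image at infinity, M = D/f.
f = D/M = 28/14.0 = 2.000 cm.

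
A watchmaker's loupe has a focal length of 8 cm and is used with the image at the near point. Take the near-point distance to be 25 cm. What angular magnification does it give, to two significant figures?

M = 1 + D/f = 1 + 25/8 = 4.125.

4.1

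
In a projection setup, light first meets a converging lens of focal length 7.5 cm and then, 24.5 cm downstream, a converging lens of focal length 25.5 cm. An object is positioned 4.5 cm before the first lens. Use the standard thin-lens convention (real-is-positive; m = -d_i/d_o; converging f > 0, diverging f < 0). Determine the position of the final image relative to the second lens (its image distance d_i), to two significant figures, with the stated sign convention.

89 cm

Applying the thin-lens equation to the first lens, 1/7.5 = 1/4.5 + 1/d_i1, which gives d_i1 = -11.250 cm.
With d_i1 < 0 the first image is virtual and lies on the object side; the object distance for lens 2 is d_o2 = 24.5 - (-11.250) = 35.750 cm.
Applying the thin-lens equation again with f_2 = 25.5 cm and d_o2 = 35.750 cm gives d_i2 = 88.939 cm.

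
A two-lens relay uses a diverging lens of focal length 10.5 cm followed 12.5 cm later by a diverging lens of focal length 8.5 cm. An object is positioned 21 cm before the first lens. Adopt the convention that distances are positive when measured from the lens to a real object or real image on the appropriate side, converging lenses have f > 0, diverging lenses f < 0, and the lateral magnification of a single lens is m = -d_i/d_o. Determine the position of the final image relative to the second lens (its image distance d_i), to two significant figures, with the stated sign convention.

First lens: d_i1 = 1/(1/(-10.5) - 1/21) = -7.000 cm.
The intermediate image is virtual, 7.000 cm to the left of lens 1, so d_o2 = L - d_i1 = 12.5 - (-7.000) = 19.500 cm.
Second lens: d_i2 = 1/(1/(-8.5) - 1/(19.500)) = -5.920 cm.

-5.9 cm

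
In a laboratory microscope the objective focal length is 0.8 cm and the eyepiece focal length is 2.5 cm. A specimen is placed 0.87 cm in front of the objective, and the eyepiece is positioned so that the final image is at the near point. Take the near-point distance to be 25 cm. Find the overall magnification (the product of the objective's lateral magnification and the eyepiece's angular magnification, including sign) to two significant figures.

-130

Objective: 1/d_i = 1/f_obj - 1/d_o = 1/0.8 - 1/0.87 = 0.10057 cm^-1, so d_i = 9.943 cm.
m_obj = -d_i/d_o = -9.943/0.87 = -11.429.
Eyepiece angular magnification (image at near point): M_eye = 1 + D/f_e = 1 + 25/2.5 = 11.000.
Overall M = m_obj x M_eye = (-11.429)(11.000) = -125.71.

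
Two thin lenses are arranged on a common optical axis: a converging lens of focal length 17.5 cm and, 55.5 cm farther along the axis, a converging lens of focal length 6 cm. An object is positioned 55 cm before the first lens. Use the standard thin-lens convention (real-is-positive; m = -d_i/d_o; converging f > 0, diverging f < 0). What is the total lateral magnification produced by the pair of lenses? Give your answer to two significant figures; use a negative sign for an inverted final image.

0.12

Lens 1: 1/d_i1 = 1/f_1 - 1/d_o1 = 1/17.5 - 1/55 = 0.03896 cm^-1, so d_i1 = 25.667 cm.
m_1 = -(25.667)/55 = -0.4667.
That image sits 29.833 cm in front of the second lens, so d_o2 = 29.833 cm.
Lens 2: 1/d_i2 = 1/f_2 - 1/d_o2 = 1/6 - 1/(29.833) = 0.13315 cm^-1, so d_i2 = 7.510 cm.
m_2 = -(7.510)/(29.833) = -0.2517.
Total m = m_1 x m_2 = (-0.4667)(-0.2517) = 0.1175.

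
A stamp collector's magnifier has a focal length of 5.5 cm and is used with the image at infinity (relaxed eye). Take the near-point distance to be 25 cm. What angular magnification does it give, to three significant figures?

M = D/f = 25/5.5 = 4.545.

4.55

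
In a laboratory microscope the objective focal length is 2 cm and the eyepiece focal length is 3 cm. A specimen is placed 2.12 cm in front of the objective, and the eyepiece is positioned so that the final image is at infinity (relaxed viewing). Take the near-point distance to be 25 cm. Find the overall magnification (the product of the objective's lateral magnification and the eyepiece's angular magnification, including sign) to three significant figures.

Objective: 1/d_i = 1/f_obj - 1/d_o = 1/2 - 1/2.12 = 0.02830 cm^-1, so d_i = 35.333 cm.
m_obj = -d_i/d_o = -35.333/2.12 = -16.667.
Eyepiece angular magnification (image at infinity): M_eye = D/f_e = 25/3 = 8.333.
Overall M = m_obj x M_eye = (-16.667)(8.333) = -138.89.

-139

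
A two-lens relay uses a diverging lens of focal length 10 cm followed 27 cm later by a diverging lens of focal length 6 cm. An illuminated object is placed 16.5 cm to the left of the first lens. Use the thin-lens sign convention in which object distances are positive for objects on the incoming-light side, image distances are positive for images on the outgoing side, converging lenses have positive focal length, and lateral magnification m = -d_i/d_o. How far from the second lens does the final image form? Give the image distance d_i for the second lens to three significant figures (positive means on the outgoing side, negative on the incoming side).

Applying the thin-lens equation to the first lens, 1/(-10) = 1/16.5 + 1/d_i1, which gives d_i1 = -6.226 cm.
The intermediate image is virtual, 6.226 cm to the left of lens 1, so d_o2 = L - d_i1 = 27 - (-6.226) = 33.226 cm.
Applying the thin-lens equation again with f_2 = -6 cm and d_o2 = 33.226 cm gives d_i2 = -5.082 cm.

-5.08 cm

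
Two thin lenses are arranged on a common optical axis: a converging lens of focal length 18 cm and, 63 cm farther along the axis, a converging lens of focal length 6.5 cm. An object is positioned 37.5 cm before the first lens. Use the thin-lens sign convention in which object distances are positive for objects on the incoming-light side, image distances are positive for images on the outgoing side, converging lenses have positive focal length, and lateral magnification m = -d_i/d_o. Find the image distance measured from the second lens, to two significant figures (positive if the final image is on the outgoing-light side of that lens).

8.4 cm

First lens: d_i1 = 1/(1/18 - 1/37.5) = 34.615 cm.
Object distance for lens 2: d_o2 = 63 - 34.615 = 28.385 cm.
Second lens: d_i2 = 1/(1/6.5 - 1/(28.385)) = 8.431 cm.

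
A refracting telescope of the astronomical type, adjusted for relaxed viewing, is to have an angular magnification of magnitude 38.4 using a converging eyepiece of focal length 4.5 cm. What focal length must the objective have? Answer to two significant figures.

|M| = f_obj/|f_eye|, so f_obj = |M| x |f_eye| = 38.4 x 4.5 = 172.800 cm.

170 cm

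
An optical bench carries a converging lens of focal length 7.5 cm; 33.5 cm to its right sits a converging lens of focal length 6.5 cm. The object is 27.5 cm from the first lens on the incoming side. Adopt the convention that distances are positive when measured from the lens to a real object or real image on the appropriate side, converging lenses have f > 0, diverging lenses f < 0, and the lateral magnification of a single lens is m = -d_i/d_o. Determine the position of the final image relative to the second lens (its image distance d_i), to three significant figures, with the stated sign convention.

9.03 cm

Applying the thin-lens equation to the first lens, 1/7.5 = 1/27.5 + 1/d_i1, which gives d_i1 = 10.312 cm.
The intermediate image is 10.312 cm to the right of lens 1, so d_o2 = L - d_i1 = 33.5 - 10.312 = 23.188 cm.
Applying the thin-lens equation again with f_2 = 6.5 cm and d_o2 = 23.188 cm gives d_i2 = 9.032 cm.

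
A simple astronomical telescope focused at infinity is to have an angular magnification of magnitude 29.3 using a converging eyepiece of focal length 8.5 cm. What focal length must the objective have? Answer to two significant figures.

250 cm

|M| = f_obj/|f_eye|, so f_obj = |M| x |f_eye| = 29.3 x 8.5 = 249.050 cm.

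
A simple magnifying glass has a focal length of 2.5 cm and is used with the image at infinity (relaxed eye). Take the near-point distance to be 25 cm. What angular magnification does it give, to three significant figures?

M = D/f = 25/2.5 = 10.000.

10.0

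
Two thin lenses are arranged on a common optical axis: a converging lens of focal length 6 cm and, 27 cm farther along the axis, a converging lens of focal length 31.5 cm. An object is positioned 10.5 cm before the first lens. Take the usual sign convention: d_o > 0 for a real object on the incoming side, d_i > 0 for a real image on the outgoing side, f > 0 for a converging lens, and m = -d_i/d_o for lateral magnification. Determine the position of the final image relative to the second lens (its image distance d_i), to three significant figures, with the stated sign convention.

Lens 1: 1/d_i1 = 1/f_1 - 1/d_o1 = 1/6 - 1/10.5 = 0.07143 cm^-1, so d_i1 = 14.000 cm.
Object distance for lens 2: d_o2 = 27 - 14.000 = 13.000 cm.
Lens 2: 1/d_i2 = 1/f_2 - 1/d_o2 = 1/31.5 - 1/(13.000) = -0.04518 cm^-1, so d_i2 = -22.135 cm.

-22.1 cm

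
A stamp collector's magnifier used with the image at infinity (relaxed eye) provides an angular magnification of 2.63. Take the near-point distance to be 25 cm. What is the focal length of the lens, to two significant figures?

For the image at infinity, M = D/f.
f = D/M = 25/2.63 = 9.506 cm.

9.5 cm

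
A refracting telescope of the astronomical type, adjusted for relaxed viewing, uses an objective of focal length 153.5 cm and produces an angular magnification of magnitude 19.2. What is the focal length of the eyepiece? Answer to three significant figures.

7.99 cm

|M| = f_obj/f_eye, so f_eye = f_obj/|M| = 153.5/19.2 = 7.995 cm.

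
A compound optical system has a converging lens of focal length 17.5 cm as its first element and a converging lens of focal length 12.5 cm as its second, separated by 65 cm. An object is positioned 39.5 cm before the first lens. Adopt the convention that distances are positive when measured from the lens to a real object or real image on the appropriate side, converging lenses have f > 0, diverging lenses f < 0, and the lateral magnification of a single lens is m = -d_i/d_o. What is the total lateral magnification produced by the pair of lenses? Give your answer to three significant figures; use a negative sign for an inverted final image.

0.472

Applying the thin-lens equation to the first lens, 1/17.5 = 1/39.5 + 1/d_i1, which gives d_i1 = 31.420 cm.
Its lateral magnification is m_1 = -d_i1/d_o1 = -(31.420)/39.5 = -0.7955.
Object distance for lens 2: d_o2 = 65 - 31.420 = 33.580 cm.
Applying the thin-lens equation again with f_2 = 12.5 cm and d_o2 = 33.580 cm gives d_i2 = 19.912 cm.
m_2 = -(19.912)/(33.580) = -0.5930.
Total m = m_1 x m_2 = (-0.7955)(-0.5930) = 0.4717.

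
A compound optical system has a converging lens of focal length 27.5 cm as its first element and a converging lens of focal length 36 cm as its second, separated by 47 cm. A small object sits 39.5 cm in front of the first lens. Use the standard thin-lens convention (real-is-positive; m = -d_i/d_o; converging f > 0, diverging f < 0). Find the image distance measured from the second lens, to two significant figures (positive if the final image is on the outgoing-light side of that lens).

First lens: d_i1 = 1/(1/27.5 - 1/39.5) = 90.521 cm.
Since 90.521 cm > 47 cm, the first image lies past the second lens and serves as a virtual object: d_o2 = L - d_i1 = -43.521 cm.
Second lens: d_i2 = 1/(1/36 - 1/(-43.521)) = 19.702 cm.

20 cm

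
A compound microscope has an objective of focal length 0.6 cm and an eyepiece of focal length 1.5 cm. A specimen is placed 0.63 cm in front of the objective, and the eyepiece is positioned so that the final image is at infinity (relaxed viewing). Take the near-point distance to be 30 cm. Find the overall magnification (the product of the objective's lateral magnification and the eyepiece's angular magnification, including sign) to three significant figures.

Objective: 1/d_i = 1/f_obj - 1/d_o = 1/0.6 - 1/0.63 = 0.07937 cm^-1, so d_i = 12.600 cm.
m_obj = -d_i/d_o = -12.600/0.63 = -20.000.
Eyepiece angular magnification (image at infinity): M_eye = D/f_e = 30/1.5 = 20.000.
Overall M = m_obj x M_eye = (-20.000)(20.000) = -400.00.

-400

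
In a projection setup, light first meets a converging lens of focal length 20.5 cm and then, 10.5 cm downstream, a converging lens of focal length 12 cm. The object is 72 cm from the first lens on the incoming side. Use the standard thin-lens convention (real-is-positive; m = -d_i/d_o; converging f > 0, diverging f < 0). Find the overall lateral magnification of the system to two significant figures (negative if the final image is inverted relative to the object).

-0.16

First lens: d_i1 = 1/(1/20.5 - 1/72) = 28.660 cm.
m_1 = -(28.660)/72 = -0.3981.
This image would form 28.660 cm past lens 1, i.e. 18.160 cm beyond lens 2, so it is a virtual object for lens 2: d_o2 = 10.5 - 28.660 = -18.160 cm.
Second lens: d_i2 = 1/(1/12 - 1/(-18.160)) = 7.225 cm.
m_2 = -(7.225)/(-18.160) = 0.3979.
The system's lateral magnification is m_1 m_2 = (-0.3981)(0.3979) = -0.1584.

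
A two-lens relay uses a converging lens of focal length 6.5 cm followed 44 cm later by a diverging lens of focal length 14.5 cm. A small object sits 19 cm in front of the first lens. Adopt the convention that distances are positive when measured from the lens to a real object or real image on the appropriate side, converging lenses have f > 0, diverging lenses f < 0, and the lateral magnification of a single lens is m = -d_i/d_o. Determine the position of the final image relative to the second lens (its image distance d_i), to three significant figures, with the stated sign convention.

First lens: d_i1 = 1/(1/6.5 - 1/19) = 9.880 cm.
The intermediate image is 9.880 cm to the right of lens 1, so d_o2 = L - d_i1 = 44 - 9.880 = 34.120 cm.
Second lens: d_i2 = 1/(1/(-14.5) - 1/(34.120)) = -10.176 cm.

-10.2 cm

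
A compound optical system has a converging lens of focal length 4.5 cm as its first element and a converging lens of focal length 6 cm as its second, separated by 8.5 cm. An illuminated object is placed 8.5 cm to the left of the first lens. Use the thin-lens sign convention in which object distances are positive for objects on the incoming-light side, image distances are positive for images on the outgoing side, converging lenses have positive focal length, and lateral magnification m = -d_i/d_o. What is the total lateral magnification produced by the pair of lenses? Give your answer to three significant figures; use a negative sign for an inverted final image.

-0.956

Applying the thin-lens equation to the first lens, 1/4.5 = 1/8.5 + 1/d_i1, which gives d_i1 = 9.563 cm.
Its lateral magnification is m_1 = -d_i1/d_o1 = -(9.563)/8.5 = -1.1250.
This image would form 9.563 cm past lens 1, i.e. 1.063 cm beyond lens 2, so it is a virtual object for lens 2: d_o2 = 8.5 - 9.563 = -1.063 cm.
Applying the thin-lens equation again with f_2 = 6 cm and d_o2 = -1.063 cm gives d_i2 = 0.903 cm.
m_2 = -(0.903)/(-1.063) = 0.8496.
Overall magnification: m = m_1 m_2 = -0.9558.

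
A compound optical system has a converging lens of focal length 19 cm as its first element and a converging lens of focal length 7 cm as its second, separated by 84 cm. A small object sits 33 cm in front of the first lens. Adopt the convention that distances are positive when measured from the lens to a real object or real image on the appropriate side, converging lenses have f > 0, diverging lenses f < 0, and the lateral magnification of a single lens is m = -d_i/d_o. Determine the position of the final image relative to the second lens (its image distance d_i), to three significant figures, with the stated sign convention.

8.52 cm

Applying the thin-lens equation to the first lens, 1/19 = 1/33 + 1/d_i1, which gives d_i1 = 44.786 cm.
That image sits 39.214 cm in front of the second lens, so d_o2 = 39.214 cm.
Applying the thin-lens equation again with f_2 = 7 cm and d_o2 = 39.214 cm gives d_i2 = 8.521 cm.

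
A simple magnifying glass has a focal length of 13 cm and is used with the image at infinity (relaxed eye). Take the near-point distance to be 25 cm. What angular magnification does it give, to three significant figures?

1.92

M = D/f = 25/13 = 1.923.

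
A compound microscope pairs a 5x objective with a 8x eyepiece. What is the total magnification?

40

The overall magnification of a compound microscope is the product of the objective and eyepiece magnifications:
M = M_obj x M_eye = 5 x 8 = 40.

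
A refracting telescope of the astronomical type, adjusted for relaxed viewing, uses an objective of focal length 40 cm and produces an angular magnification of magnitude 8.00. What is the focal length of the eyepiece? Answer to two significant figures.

5.0 cm

|M| = f_obj/f_eye, so f_eye = f_obj/|M| = 40/8.0 = 5.000 cm.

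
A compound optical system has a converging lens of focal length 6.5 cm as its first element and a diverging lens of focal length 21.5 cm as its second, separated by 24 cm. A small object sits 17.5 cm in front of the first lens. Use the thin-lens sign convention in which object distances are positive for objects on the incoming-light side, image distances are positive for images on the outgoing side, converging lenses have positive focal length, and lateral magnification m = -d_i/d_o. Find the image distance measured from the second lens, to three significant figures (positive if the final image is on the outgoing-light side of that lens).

Lens 1: 1/d_i1 = 1/f_1 - 1/d_o1 = 1/6.5 - 1/17.5 = 0.09670 cm^-1, so d_i1 = 10.341 cm.
Object distance for lens 2: d_o2 = 24 - 10.341 = 13.659 cm.
Lens 2: 1/d_i2 = 1/f_2 - 1/d_o2 = 1/(-21.5) - 1/(13.659) = -0.11972 cm^-1, so d_i2 = -8.353 cm.

-8.35 cm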